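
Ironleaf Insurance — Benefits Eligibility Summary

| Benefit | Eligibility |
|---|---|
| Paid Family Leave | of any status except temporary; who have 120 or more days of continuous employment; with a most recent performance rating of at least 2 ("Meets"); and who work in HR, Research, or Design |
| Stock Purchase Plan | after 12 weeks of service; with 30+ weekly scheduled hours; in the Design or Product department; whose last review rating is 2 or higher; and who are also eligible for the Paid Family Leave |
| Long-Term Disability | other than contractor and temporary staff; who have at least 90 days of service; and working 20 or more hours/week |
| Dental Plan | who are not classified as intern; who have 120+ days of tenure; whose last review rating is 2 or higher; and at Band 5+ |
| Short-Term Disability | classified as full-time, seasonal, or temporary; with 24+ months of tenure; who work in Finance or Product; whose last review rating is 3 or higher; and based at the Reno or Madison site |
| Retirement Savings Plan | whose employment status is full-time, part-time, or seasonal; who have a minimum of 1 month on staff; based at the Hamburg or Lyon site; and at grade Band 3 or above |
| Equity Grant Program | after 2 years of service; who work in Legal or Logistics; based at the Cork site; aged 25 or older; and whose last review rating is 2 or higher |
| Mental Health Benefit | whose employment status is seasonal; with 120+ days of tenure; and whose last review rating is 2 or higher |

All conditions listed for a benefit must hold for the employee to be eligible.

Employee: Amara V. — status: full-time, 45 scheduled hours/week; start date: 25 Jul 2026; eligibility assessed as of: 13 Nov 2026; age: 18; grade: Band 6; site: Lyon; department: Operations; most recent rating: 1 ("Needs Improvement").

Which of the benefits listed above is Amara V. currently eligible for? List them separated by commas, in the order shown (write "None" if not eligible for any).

Long-Term Disability, Retirement Savings Plan

Service from 25 Jul 2026 to 13 Nov 2026: 111 days.
Paid Family Leave — status full-time ✓ (not excluded); service 111 days < 120 days ✗ → not eligible.
Stock Purchase Plan — service 111 days ≥ 12 weeks (≈84 days) ✓; 45 hrs/wk ≥ 30 ✓; dept Operations ✗ → not eligible.
Long-Term Disability — status full-time ✓ (not excluded); service 111 days ≥ 90 days ✓; 45 hrs/wk ≥ 20 ✓ → eligible.
Dental Plan — status full-time ✓ (not excluded); service 111 days < 120 days ✗ → not eligible.
Short-Term Disability — status full-time ✓; service 111 days < 24 months (≈720 days) ✗ → not eligible.
Retirement Savings Plan — status full-time ✓; service 111 days ≥ 1 month (≈30 days) ✓; site Lyon ✓; grade Band 6 ≥ Band 3 ✓ → eligible.
Equity Grant Program — service 111 days < 2 years (≈730 days) ✗ → not eligible.
Mental Health Benefit — status full-time ✗ (requires seasonal) → not eligible.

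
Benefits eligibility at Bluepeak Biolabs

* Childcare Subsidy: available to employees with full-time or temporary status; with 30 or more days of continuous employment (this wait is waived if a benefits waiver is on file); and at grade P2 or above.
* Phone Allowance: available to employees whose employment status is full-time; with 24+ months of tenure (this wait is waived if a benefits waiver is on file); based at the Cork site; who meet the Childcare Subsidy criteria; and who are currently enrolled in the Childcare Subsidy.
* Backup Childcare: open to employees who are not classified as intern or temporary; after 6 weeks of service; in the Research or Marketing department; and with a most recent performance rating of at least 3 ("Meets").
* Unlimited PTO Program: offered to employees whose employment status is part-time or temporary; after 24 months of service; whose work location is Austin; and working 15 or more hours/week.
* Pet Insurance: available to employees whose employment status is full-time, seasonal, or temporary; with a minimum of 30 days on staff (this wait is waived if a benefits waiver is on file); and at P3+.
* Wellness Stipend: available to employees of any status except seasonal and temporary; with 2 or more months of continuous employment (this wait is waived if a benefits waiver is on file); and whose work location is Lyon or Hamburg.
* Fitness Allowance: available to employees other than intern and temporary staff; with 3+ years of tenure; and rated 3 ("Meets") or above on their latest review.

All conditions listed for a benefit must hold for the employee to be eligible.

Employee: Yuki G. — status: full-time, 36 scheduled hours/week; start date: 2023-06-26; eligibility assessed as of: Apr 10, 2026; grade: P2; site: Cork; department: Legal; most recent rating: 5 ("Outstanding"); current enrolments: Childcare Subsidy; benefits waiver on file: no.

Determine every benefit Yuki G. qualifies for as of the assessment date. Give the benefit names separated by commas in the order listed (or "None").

Childcare Subsidy, Phone Allowance

Service from 2023-06-26 to Apr 10, 2026: 1019 days.
Childcare Subsidy — status full-time ✓; no waiver, service 1019 days ≥ 30 days ✓; grade P2 ≥ P2 ✓ → eligible.
Phone Allowance — status full-time ✓; no waiver, service 1019 days ≥ 24 months (≈720 days) ✓; site Cork ✓; eligible for Childcare Subsidy ✓; enrolled in Childcare Subsidy ✓ → eligible.
Backup Childcare — status full-time ✓ (not excluded); service 1019 days ≥ 6 weeks (≈42 days) ✓; dept Legal ✗ → not eligible.
Unlimited PTO Program — status full-time ✗ (requires part-time or temporary) → not eligible.
Pet Insurance — status full-time ✓; no waiver, service 1019 days ≥ 30 days ✓; grade P2 < P3 ✗ → not eligible.
Wellness Stipend — status full-time ✓ (not excluded); no waiver, service 1019 days ≥ 2 months (≈60 days) ✓; site Cork ✗ (not Lyon or Hamburg) → not eligible.
Fitness Allowance — status full-time ✓ (not excluded); service 1019 days < 3 years (≈1095 days) ✗ → not eligible.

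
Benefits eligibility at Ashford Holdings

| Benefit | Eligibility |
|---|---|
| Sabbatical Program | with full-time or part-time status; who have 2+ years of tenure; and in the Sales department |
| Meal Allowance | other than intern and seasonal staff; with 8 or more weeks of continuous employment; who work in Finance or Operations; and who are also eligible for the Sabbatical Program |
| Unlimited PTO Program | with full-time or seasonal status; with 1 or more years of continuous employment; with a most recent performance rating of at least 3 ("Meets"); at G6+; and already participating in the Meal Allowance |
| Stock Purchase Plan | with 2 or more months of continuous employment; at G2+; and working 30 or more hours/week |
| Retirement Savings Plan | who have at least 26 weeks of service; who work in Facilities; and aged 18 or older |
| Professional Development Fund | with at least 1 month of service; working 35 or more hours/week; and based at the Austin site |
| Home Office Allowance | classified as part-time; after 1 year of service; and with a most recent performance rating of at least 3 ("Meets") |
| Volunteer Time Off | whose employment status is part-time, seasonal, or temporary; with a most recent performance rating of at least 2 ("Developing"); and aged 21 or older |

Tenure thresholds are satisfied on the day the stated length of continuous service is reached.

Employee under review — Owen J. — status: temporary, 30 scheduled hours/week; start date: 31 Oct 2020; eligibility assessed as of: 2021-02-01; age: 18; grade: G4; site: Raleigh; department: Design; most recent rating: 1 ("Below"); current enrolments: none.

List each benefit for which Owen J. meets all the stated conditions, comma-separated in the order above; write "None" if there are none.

Stock Purchase Plan

Service from 31 Oct 2020 to 2021-02-01: 93 days.
Sabbatical Program — status temporary ✗ (requires full-time or part-time) → not eligible.
Meal Allowance — status temporary ✓ (not excluded); service 93 days ≥ 8 weeks (≈56 days) ✓; dept Design ✗ → not eligible.
Unlimited PTO Program — status temporary ✗ (requires full-time or seasonal) → not eligible.
Stock Purchase Plan — service 93 days ≥ 2 months (≈60 days) ✓; grade G4 ≥ G2 ✓; 30 hrs/wk ≥ 30 ✓ → eligible.
Retirement Savings Plan — service 93 days < 26 weeks (≈182 days) ✗ → not eligible.
Professional Development Fund — service 93 days ≥ 1 month (≈30 days) ✓; 30 hrs/wk < 35 ✗ → not eligible.
Home Office Allowance — status temporary ✗ (requires part-time) → not eligible.
Volunteer Time Off — status temporary ✓; rating 1 < 2 ✗ → not eligible.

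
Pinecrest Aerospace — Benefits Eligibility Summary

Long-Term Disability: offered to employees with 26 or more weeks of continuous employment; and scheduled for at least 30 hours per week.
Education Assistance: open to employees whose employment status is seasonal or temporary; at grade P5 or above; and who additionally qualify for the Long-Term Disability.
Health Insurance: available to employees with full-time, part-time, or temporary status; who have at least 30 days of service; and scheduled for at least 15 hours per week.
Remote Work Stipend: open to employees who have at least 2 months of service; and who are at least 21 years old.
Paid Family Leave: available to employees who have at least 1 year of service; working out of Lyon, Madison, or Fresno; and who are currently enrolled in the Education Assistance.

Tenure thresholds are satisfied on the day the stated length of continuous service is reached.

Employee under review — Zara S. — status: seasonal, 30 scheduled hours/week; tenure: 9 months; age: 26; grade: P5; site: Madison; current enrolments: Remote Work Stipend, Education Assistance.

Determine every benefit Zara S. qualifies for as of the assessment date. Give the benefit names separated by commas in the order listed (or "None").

Long-Term Disability, Education Assistance, Remote Work Stipend

Long-Term Disability — service 9 months ≥ 26 weeks (≈182 days) ✓; 30 hrs/wk ≥ 30 ✓ → eligible.
Education Assistance — status seasonal ✓; grade P5 ≥ P5 ✓; eligible for Long-Term Disability ✓ → eligible.
Health Insurance — status seasonal ✗ (requires full-time, part-time, or temporary) → not eligible.
Remote Work Stipend — service 9 months ≥ 2 months ✓; age 26 ≥ 21 ✓ → eligible.
Paid Family Leave — service 9 months < 1 year (≈365 days) ✗ → not eligible.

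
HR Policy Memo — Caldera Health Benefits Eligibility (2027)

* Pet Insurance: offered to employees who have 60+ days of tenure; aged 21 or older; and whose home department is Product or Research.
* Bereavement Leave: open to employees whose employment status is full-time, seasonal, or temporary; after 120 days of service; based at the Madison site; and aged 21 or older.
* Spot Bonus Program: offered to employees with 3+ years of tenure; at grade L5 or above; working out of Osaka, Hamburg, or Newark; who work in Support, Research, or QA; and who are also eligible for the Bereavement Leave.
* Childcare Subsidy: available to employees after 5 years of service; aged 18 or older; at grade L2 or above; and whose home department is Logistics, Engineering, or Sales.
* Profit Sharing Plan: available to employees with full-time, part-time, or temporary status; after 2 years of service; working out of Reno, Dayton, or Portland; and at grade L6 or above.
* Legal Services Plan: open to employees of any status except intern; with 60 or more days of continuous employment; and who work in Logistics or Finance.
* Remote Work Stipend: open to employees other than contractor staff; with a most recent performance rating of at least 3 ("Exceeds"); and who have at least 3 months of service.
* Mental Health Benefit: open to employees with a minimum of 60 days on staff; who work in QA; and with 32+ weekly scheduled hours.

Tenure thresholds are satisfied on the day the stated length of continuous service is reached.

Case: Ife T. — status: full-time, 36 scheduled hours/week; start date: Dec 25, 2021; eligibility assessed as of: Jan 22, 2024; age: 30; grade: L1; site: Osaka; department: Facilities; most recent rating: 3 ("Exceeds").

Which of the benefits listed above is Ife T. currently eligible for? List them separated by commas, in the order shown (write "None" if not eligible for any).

Remote Work Stipend

Service from Dec 25, 2021 to Jan 22, 2024: 758 days.
Pet Insurance — service 758 days ≥ 60 days ✓; age 30 ≥ 21 ✓; dept Facilities ✗ → not eligible.
Bereavement Leave — status full-time ✓; service 758 days ≥ 120 days ✓; site Osaka ✗ (not Madison) → not eligible.
Spot Bonus Program — service 758 days < 3 years (≈1095 days) ✗ → not eligible.
Childcare Subsidy — service 758 days < 5 years (≈1825 days) ✗ → not eligible.
Profit Sharing Plan — status full-time ✓; service 758 days ≥ 2 years (≈730 days) ✓; site Osaka ✗ (not Reno, Dayton, or Portland) → not eligible.
Legal Services Plan — status full-time ✓ (not excluded); service 758 days ≥ 60 days ✓; dept Facilities ✗ → not eligible.
Remote Work Stipend — status full-time ✓ (not excluded); rating 3 ≥ 3 ✓; service 758 days ≥ 3 months (≈90 days) ✓ → eligible.
Mental Health Benefit — service 758 days ≥ 60 days ✓; dept Facilities ✗ → not eligible.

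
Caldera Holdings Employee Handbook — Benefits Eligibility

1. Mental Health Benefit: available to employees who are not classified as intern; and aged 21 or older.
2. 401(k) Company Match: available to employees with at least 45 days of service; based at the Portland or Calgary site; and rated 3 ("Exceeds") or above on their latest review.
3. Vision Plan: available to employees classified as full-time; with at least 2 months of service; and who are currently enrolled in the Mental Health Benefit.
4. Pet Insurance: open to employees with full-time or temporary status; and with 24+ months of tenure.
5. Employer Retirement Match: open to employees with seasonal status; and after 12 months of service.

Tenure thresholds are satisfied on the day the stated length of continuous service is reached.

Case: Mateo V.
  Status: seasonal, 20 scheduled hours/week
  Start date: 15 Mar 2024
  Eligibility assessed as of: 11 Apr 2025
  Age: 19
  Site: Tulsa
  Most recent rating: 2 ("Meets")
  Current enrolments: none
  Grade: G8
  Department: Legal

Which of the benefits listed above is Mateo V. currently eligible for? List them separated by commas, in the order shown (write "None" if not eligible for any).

Employer Retirement Match

Service from 15 Mar 2024 to 11 Apr 2025: 392 days.
Mental Health Benefit — status seasonal ✓ (not excluded); age 19 < 21 ✗ → not eligible.
401(k) Company Match — service 392 days ≥ 45 days ✓; site Tulsa ✗ (not Portland or Calgary) → not eligible.
Vision Plan — status seasonal ✗ (requires full-time) → not eligible.
Pet Insurance — status seasonal ✗ (requires full-time or temporary) → not eligible.
Employer Retirement Match — status seasonal ✓; service 392 days ≥ 12 months (≈360 days) ✓ → eligible.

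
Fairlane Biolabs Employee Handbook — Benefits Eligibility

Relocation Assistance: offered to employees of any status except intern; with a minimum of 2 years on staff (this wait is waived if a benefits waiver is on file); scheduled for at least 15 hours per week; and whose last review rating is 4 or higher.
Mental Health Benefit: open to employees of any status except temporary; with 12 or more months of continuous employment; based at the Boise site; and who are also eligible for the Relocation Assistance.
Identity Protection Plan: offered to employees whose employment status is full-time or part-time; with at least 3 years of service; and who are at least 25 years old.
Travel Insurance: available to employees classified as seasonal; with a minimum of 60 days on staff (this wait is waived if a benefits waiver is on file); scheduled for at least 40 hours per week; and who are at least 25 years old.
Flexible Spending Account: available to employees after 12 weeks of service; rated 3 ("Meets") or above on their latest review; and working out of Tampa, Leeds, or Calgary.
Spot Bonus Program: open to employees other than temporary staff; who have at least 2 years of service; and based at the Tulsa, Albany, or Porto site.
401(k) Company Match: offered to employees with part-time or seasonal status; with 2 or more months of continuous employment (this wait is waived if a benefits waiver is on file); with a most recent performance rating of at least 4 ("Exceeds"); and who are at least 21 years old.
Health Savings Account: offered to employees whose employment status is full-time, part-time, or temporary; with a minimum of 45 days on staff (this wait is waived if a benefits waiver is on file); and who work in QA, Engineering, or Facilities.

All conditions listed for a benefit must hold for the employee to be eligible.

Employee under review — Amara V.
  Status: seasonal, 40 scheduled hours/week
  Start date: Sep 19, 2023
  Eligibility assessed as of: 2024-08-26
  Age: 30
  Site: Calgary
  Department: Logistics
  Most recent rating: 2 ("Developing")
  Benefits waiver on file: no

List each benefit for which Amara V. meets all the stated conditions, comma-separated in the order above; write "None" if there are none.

Travel Insurance

Service from Sep 19, 2023 to 2024-08-26: 342 days.
Relocation Assistance — status seasonal ✓ (not excluded); no waiver, service 342 days < 2 years (≈730 days) ✗ → not eligible.
Mental Health Benefit — status seasonal ✓ (not excluded); service 342 days < 12 months (≈360 days) ✗ → not eligible.
Identity Protection Plan — status seasonal ✗ (requires full-time or part-time) → not eligible.
Travel Insurance — status seasonal ✓; no waiver, service 342 days ≥ 60 days ✓; 40 hrs/wk ≥ 40 ✓; age 30 ≥ 25 ✓ → eligible.
Flexible Spending Account — service 342 days ≥ 12 weeks (≈84 days) ✓; rating 2 < 3 ✗ → not eligible.
Spot Bonus Program — status seasonal ✓ (not excluded); service 342 days < 2 years (≈730 days) ✗ → not eligible.
401(k) Company Match — status seasonal ✓; no waiver, service 342 days ≥ 2 months (≈60 days) ✓; rating 2 < 4 ✗ → not eligible.
Health Savings Account — status seasonal ✗ (requires full-time, part-time, or temporary) → not eligible.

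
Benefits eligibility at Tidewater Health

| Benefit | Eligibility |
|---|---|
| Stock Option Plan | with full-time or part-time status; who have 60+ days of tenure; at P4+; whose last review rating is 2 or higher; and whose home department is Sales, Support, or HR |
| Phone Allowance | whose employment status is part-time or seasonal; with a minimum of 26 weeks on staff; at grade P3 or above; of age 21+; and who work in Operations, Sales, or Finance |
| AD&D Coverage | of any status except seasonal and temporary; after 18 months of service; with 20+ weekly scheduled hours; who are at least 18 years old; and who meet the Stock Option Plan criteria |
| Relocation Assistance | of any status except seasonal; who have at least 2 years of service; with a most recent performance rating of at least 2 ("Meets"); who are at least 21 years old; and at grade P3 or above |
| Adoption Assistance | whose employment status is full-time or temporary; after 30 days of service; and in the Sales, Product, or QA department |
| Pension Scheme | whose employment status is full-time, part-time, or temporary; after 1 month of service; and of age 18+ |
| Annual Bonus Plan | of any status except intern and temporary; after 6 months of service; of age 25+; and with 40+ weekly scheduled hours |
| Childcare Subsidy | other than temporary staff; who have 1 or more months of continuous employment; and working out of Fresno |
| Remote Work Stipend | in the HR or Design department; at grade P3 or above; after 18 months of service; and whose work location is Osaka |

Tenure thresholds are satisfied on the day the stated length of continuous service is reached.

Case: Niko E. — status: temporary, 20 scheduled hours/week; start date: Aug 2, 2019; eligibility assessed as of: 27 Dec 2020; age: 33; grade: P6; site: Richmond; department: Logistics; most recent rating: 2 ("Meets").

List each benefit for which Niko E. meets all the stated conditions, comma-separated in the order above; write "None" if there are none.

Service from Aug 2, 2019 to 27 Dec 2020: 513 days.
Stock Option Plan — status temporary ✗ (requires full-time or part-time) → not eligible.
Phone Allowance — status temporary ✗ (requires part-time or seasonal) → not eligible.
AD&D Coverage — status temporary ✗ (excluded) → not eligible.
Relocation Assistance — status temporary ✓ (not excluded); service 513 days < 2 years (≈730 days) ✗ → not eligible.
Adoption Assistance — status temporary ✓; service 513 days ≥ 30 days ✓; dept Logistics ✗ → not eligible.
Pension Scheme — status temporary ✓; service 513 days ≥ 1 month (≈30 days) ✓; age 33 ≥ 18 ✓ → eligible.
Annual Bonus Plan — status temporary ✗ (excluded) → not eligible.
Childcare Subsidy — status temporary ✗ (excluded) → not eligible.
Remote Work Stipend — dept Logistics ✗ → not eligible.

Pension Scheme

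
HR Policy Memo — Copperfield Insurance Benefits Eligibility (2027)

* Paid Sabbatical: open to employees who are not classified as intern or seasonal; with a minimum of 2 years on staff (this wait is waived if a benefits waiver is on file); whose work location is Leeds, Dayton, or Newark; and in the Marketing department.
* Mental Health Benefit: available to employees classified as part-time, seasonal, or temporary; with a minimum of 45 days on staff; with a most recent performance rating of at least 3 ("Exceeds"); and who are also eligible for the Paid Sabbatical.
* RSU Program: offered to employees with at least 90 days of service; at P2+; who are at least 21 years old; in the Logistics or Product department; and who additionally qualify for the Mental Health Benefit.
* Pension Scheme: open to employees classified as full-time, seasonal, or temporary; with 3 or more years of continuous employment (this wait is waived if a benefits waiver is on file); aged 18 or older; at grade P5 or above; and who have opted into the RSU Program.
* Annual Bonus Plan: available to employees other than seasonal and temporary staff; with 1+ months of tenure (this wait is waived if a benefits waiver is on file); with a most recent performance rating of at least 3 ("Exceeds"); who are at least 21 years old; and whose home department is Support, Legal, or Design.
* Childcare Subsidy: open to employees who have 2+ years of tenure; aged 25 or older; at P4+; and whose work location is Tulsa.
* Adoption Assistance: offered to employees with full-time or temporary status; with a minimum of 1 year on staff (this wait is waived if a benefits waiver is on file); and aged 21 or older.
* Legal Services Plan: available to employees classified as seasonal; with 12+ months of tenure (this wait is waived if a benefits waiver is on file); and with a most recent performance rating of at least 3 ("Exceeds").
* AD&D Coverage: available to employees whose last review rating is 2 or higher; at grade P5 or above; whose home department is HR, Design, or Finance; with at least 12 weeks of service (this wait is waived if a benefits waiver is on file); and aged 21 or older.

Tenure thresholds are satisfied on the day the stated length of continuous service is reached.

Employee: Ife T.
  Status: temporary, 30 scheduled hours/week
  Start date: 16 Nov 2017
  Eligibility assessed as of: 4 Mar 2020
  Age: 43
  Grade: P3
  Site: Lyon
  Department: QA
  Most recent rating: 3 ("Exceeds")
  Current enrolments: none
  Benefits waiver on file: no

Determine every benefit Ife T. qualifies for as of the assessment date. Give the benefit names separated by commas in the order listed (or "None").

Adoption Assistance

Service from 16 Nov 2017 to 4 Mar 2020: 839 days.
Paid Sabbatical — status temporary ✓ (not excluded); no waiver, service 839 days ≥ 2 years (≈730 days) ✓; site Lyon ✗ (not Leeds, Dayton, or Newark) → not eligible.
Mental Health Benefit — status temporary ✓; service 839 days ≥ 45 days ✓; rating 3 ≥ 3 ✓; not eligible for Paid Sabbatical ✗ → not eligible.
RSU Program — service 839 days ≥ 90 days ✓; grade P3 ≥ P2 ✓; age 43 ≥ 21 ✓; dept QA ✗ → not eligible.
Pension Scheme — status temporary ✓; no waiver, service 839 days < 3 years (≈1095 days) ✗ → not eligible.
Annual Bonus Plan — status temporary ✗ (excluded) → not eligible.
Childcare Subsidy — service 839 days ≥ 2 years (≈730 days) ✓; age 43 ≥ 25 ✓; grade P3 < P4 ✗ → not eligible.
Adoption Assistance — status temporary ✓; no waiver, service 839 days ≥ 1 year (≈365 days) ✓; age 43 ≥ 21 ✓ → eligible.
Legal Services Plan — status temporary ✗ (requires seasonal) → not eligible.
AD&D Coverage — rating 3 ≥ 2 ✓; grade P3 < P5 ✗ → not eligible.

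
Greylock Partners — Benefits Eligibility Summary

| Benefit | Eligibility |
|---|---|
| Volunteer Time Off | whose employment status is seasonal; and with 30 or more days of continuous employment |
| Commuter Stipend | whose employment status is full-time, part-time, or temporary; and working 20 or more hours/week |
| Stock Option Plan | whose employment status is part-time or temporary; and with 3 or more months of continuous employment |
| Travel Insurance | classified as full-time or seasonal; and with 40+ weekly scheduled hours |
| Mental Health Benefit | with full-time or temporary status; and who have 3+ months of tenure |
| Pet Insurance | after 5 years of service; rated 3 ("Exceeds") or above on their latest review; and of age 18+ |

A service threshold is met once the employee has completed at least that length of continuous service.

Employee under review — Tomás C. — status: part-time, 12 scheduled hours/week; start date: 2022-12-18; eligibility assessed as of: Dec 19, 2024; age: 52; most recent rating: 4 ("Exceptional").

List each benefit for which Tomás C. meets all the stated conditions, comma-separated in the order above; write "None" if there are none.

Stock Option Plan

Service from 2022-12-18 to Dec 19, 2024: 732 days.
Volunteer Time Off — status part-time ✗ (requires seasonal) → not eligible.
Commuter Stipend — status part-time ✓; 12 hrs/wk < 20 ✗ → not eligible.
Stock Option Plan — status part-time ✓; service 732 days ≥ 3 months (≈90 days) ✓ → eligible.
Travel Insurance — status part-time ✗ (requires full-time or seasonal) → not eligible.
Mental Health Benefit — status part-time ✗ (requires full-time or temporary) → not eligible.
Pet Insurance — service 732 days < 5 years (≈1825 days) ✗ → not eligible.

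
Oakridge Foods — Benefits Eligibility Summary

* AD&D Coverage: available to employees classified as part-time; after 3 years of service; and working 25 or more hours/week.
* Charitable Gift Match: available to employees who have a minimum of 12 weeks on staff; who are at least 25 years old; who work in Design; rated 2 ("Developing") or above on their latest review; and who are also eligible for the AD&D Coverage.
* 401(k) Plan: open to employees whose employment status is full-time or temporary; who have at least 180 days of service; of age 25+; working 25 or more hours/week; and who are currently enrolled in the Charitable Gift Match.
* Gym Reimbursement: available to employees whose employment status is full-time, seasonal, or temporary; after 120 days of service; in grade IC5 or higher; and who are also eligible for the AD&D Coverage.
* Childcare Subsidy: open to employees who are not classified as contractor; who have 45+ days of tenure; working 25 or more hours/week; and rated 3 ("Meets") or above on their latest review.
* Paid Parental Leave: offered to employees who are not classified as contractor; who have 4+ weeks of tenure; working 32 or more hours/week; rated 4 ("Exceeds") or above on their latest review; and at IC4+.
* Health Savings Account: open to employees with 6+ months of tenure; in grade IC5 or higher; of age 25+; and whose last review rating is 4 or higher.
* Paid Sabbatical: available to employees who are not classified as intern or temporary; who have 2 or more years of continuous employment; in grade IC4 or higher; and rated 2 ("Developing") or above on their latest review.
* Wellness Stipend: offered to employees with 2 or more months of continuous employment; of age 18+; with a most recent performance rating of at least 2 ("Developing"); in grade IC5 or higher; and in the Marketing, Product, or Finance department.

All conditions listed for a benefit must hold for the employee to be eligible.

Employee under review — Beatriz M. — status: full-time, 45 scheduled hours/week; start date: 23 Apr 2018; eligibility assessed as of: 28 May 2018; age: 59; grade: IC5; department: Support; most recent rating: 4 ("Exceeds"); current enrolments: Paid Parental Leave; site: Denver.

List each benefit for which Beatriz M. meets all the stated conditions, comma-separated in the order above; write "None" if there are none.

Service from 23 Apr 2018 to 28 May 2018: 35 days.
AD&D Coverage — status full-time ✗ (requires part-time) → not eligible.
Charitable Gift Match — service 35 days < 12 weeks (≈84 days) ✗ → not eligible.
401(k) Plan — status full-time ✓; service 35 days < 180 days ✗ → not eligible.
Gym Reimbursement — status full-time ✓; service 35 days < 120 days ✗ → not eligible.
Childcare Subsidy — status full-time ✓ (not excluded); service 35 days < 45 days ✗ → not eligible.
Paid Parental Leave — status full-time ✓ (not excluded); service 35 days ≥ 4 weeks (≈28 days) ✓; 45 hrs/wk ≥ 32 ✓; rating 4 ≥ 4 ✓; grade IC5 ≥ IC4 ✓ → eligible.
Health Savings Account — service 35 days < 6 months (≈180 days) ✗ → not eligible.
Paid Sabbatical — status full-time ✓ (not excluded); service 35 days < 2 years (≈730 days) ✗ → not eligible.
Wellness Stipend — service 35 days < 2 months (≈60 days) ✗ → not eligible.

Paid Parental Leave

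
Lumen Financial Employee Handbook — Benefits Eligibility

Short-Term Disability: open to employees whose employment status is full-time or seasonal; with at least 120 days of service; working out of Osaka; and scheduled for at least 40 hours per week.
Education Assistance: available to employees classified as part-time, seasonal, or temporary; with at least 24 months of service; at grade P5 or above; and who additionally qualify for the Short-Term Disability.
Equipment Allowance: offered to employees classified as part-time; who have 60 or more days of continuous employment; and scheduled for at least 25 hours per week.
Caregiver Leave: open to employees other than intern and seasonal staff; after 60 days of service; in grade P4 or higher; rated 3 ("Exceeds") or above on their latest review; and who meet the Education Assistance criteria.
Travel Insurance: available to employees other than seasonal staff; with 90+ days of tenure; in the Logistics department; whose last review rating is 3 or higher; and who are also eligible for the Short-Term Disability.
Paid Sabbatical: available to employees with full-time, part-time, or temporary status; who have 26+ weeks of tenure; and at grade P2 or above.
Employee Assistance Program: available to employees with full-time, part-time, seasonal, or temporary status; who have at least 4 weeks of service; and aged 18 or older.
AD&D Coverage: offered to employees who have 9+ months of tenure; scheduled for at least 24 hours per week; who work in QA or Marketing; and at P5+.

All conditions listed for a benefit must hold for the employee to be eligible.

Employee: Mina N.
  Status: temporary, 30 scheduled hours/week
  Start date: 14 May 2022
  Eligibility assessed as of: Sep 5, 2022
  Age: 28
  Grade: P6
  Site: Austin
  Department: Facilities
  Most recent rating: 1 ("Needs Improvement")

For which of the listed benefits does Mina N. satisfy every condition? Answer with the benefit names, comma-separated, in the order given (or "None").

Service from 14 May 2022 to Sep 5, 2022: 114 days.
Short-Term Disability — status temporary ✗ (requires full-time or seasonal) → not eligible.
Education Assistance — status temporary ✓; service 114 days < 24 months (≈720 days) ✗ → not eligible.
Equipment Allowance — status temporary ✗ (requires part-time) → not eligible.
Caregiver Leave — status temporary ✓ (not excluded); service 114 days ≥ 60 days ✓; grade P6 ≥ P4 ✓; rating 1 < 3 ✗ → not eligible.
Travel Insurance — status temporary ✓ (not excluded); service 114 days ≥ 90 days ✓; dept Facilities ✗ → not eligible.
Paid Sabbatical — status temporary ✓; service 114 days < 26 weeks (≈182 days) ✗ → not eligible.
Employee Assistance Program — status temporary ✓; service 114 days ≥ 4 weeks (≈28 days) ✓; age 28 ≥ 18 ✓ → eligible.
AD&D Coverage — service 114 days < 9 months (≈270 days) ✗ → not eligible.

Employee Assistance Program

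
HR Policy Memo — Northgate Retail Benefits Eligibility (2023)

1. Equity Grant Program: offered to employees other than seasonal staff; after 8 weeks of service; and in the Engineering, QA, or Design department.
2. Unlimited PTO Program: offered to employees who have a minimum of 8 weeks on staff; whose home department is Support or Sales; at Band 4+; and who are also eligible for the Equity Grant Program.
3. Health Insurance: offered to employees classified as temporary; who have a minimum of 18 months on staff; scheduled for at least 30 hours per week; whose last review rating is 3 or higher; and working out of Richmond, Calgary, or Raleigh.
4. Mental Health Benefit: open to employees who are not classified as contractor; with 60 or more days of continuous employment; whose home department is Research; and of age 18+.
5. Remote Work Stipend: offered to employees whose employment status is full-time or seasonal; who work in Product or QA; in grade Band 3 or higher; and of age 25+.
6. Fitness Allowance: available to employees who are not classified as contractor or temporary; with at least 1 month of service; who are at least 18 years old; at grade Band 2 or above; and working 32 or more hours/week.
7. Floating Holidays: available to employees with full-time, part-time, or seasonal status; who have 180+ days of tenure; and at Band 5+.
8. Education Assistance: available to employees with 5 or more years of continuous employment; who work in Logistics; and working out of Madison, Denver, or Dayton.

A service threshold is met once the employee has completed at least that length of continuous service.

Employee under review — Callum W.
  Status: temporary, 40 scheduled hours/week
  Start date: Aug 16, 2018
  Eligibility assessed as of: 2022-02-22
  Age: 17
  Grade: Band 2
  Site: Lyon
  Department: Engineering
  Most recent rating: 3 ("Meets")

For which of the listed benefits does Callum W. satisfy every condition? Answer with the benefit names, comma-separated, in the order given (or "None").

Equity Grant Program

Service from Aug 16, 2018 to 2022-02-22: 1286 days.
Equity Grant Program — status temporary ✓ (not excluded); service 1286 days ≥ 8 weeks (≈56 days) ✓; dept Engineering ✓ → eligible.
Unlimited PTO Program — service 1286 days ≥ 8 weeks (≈56 days) ✓; dept Engineering ✗ → not eligible.
Health Insurance — status temporary ✓; service 1286 days ≥ 18 months (≈540 days) ✓; 40 hrs/wk ≥ 30 ✓; rating 3 ≥ 3 ✓; site Lyon ✗ (not Richmond, Calgary, or Raleigh) → not eligible.
Mental Health Benefit — status temporary ✓ (not excluded); service 1286 days ≥ 60 days ✓; dept Engineering ✗ → not eligible.
Remote Work Stipend — status temporary ✗ (requires full-time or seasonal) → not eligible.
Fitness Allowance — status temporary ✗ (excluded) → not eligible.
Floating Holidays — status temporary ✗ (requires full-time, part-time, or seasonal) → not eligible.
Education Assistance — service 1286 days < 5 years (≈1825 days) ✗ → not eligible.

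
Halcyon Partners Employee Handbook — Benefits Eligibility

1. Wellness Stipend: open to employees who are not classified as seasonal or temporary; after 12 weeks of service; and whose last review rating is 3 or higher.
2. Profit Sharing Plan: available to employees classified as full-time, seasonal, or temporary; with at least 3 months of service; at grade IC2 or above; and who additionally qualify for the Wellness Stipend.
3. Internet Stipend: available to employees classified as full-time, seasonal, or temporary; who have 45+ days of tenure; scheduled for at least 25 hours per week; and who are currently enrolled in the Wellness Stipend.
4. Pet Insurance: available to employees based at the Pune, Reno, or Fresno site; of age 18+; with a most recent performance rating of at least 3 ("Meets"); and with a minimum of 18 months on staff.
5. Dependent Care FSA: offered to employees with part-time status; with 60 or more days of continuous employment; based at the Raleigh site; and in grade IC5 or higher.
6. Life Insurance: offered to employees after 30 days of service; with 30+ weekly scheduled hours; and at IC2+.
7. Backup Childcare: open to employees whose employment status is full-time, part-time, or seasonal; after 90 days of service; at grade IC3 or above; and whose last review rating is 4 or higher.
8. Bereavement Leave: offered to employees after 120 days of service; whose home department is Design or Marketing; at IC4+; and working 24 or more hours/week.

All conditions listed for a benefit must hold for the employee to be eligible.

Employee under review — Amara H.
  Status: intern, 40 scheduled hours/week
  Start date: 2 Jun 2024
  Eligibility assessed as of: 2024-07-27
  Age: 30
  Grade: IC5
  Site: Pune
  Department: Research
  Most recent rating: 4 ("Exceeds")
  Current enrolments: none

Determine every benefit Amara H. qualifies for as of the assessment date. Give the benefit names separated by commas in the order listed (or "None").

Service from 2 Jun 2024 to 2024-07-27: 55 days.
Wellness Stipend — status intern ✓ (not excluded); service 55 days < 12 weeks (≈84 days) ✗ → not eligible.
Profit Sharing Plan — status intern ✗ (requires full-time, seasonal, or temporary) → not eligible.
Internet Stipend — status intern ✗ (requires full-time, seasonal, or temporary) → not eligible.
Pet Insurance — site Pune ✓; age 30 ≥ 18 ✓; rating 4 ≥ 3 ✓; service 55 days < 18 months (≈540 days) ✗ → not eligible.
Dependent Care FSA — status intern ✗ (requires part-time) → not eligible.
Life Insurance — service 55 days ≥ 30 days ✓; 40 hrs/wk ≥ 30 ✓; grade IC5 ≥ IC2 ✓ → eligible.
Backup Childcare — status intern ✗ (requires full-time, part-time, or seasonal) → not eligible.
Bereavement Leave — service 55 days < 120 days ✗ → not eligible.

Life Insurance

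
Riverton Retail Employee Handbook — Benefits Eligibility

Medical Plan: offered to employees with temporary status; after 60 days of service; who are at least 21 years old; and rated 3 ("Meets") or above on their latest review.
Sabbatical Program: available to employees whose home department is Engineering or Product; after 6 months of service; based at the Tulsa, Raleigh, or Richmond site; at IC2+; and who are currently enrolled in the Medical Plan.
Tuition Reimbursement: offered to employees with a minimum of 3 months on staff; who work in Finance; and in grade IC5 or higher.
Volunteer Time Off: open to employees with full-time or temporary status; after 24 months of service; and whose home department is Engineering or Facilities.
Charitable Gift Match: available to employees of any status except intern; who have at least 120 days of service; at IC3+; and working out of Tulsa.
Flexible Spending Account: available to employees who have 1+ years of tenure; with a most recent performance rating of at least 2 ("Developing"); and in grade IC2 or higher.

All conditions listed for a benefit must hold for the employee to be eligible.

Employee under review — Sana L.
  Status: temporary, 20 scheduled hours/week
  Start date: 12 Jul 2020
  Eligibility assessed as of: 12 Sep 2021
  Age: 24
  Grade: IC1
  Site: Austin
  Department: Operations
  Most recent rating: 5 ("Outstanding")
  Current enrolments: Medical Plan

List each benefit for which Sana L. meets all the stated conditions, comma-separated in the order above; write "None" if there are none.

Medical Plan

Service from 12 Jul 2020 to 12 Sep 2021: 427 days.
Medical Plan — status temporary ✓; service 427 days ≥ 60 days ✓; age 24 ≥ 21 ✓; rating 5 ≥ 3 ✓ → eligible.
Sabbatical Program — dept Operations ✗ → not eligible.
Tuition Reimbursement — service 427 days ≥ 3 months (≈90 days) ✓; dept Operations ✗ → not eligible.
Volunteer Time Off — status temporary ✓; service 427 days < 24 months (≈720 days) ✗ → not eligible.
Charitable Gift Match — status temporary ✓ (not excluded); service 427 days ≥ 120 days ✓; grade IC1 < IC3 ✗ → not eligible.
Flexible Spending Account — service 427 days ≥ 1 year (≈365 days) ✓; rating 5 ≥ 2 ✓; grade IC1 < IC2 ✗ → not eligible.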